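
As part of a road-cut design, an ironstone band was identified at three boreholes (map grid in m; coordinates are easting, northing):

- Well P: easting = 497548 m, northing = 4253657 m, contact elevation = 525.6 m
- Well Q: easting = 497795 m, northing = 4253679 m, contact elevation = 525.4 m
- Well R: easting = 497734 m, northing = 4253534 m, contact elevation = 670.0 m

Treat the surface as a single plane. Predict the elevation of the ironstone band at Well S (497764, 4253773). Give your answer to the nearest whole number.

Two edge vectors: Well P→Well Q = (247, 22, -0.2), Well P→Well R = (186, -123, 144.4).
Normal n = (Well P→Well Q) × (Well P→Well R) = (3152.2, -35704, -34473).
So ∂z/∂easting = −n_x/n_z = 0.09143968 and ∂z/∂northing = −n_y/n_z = −1.03570911.
Intercept c from Well P: 525.6 − 45495.63 + 4405551.29 = 4360581.26.
At (497764, 4253773): z = 45515.4 − 4405671.4 + 4360581.26 = 425.2 m.

425 m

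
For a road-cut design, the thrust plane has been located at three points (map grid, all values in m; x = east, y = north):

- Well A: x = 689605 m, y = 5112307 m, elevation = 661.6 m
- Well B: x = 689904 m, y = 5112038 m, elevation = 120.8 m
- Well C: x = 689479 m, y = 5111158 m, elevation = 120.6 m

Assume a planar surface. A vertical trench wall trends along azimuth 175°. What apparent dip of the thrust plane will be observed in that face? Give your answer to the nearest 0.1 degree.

35.6°

Two edge vectors: Well A→Well B = (299, -269, -540.8), Well A→Well C = (-126, -1149, -541).
Normal n = (Well A→Well B) × (Well A→Well C) = (-475850.2, 229899.8, -377445).
So ∂z/∂x = −n_x/n_z = −1.26071 and ∂z/∂y = −n_y/n_z = 0.60909.
Unit vector along 175° is (sin 175°, cos 175°) = (0.0872, -0.9962).
Slope in that direction = a·(0.0872) + b·(-0.9962) = −0.71666.
Apparent dip = arctan|0.71666| = 35.6° (true dip is 54.5°, so apparent ≤ true as expected).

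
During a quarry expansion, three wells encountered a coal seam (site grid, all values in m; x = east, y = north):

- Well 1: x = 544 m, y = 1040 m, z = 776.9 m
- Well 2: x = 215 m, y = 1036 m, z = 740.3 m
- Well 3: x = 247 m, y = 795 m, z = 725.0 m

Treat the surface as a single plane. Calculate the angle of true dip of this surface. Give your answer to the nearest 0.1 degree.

Two edge vectors: Well 1→Well 2 = (-329, -4, -36.6), Well 1→Well 3 = (-297, -245, -51.9).
Normal n = (Well 1→Well 2) × (Well 1→Well 3) = (-8759.4, -6204.9, 79417).
So ∂z/∂x = −n_x/n_z = 0.11030 and ∂z/∂y = −n_y/n_z = 0.07813.
Gradient magnitude |∇z| = √(a² + b²) = √(0.01217 + 0.00610) = 0.13517.
True dip = arctan(0.13517) = 7.7°, dipping toward SW (azimuth ≈ 235°).

7.7°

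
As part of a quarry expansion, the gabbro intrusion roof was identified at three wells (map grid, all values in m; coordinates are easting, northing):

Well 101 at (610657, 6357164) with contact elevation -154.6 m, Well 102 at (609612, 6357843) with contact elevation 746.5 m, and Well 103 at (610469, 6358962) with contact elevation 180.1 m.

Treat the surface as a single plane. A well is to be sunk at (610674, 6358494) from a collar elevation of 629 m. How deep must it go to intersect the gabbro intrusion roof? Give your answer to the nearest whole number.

660 m

Let the plane be z = a·easting + b·northing + c.
Well 102−Well 101: −1045a + 679b = 901.1;  Well 103−Well 101: −188a + 1798b = 334.7.
Solving gives a = −0.79538052, b = 0.10298580.
Then c = -154.6 − a·610657 − b·6357164 = −169147.52.
At (610674, 6358494): z_contact = −485718.2 + 654834.6 − 169147.52 = -31.2 m.
Depth below ground = 629 − (-31.2) = 660 m.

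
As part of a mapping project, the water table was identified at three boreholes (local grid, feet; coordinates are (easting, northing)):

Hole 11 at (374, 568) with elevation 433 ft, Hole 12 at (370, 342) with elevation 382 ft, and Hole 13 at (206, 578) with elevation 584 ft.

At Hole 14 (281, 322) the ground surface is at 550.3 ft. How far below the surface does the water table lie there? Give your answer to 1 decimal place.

Let the plane be z = a·E + b·N + c.
Hole 12−Hole 11: −4a − 226b = −51;  Hole 13−Hole 11: −168a + 10b = 151.
Solving gives a = −0.88445, b = 0.24132.
Then c = 433 − a·374 − b·568 = 626.71.
At (281, 322): z_contact = −248.53 + 77.70 + 626.71 = 455.89 ft.
Depth below ground = 550.3 − 455.89 = 94.4 ft.

94.4 ft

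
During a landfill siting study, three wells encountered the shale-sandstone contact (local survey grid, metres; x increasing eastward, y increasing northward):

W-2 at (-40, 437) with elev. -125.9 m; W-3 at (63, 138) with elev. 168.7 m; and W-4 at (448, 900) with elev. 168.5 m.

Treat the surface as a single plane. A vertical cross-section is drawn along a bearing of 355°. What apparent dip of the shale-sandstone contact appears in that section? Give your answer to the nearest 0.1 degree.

Let the plane be z = a·x + b·y + c.
W-3−W-2: 103a − 299b = 294.6;  W-4−W-2: 488a + 463b = 294.4.
Solving gives a = 1.15922, b = −0.58596.
Unit vector along 355° is (sin 355°, cos 355°) = (-0.0872, 0.9962).
Slope in that direction = a·(-0.0872) + b·(0.9962) = −0.68476.
Apparent dip = arctan|0.68476| = 34.4° (true dip is 52.4°, so apparent ≤ true as expected).

34.4°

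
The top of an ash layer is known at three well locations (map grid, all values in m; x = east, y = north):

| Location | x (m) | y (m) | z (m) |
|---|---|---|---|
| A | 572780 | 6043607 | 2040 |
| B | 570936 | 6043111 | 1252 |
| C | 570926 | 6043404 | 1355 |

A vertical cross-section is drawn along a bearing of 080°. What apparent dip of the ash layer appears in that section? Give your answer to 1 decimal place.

Let the plane be z = a·x + b·y + c.
B−A: −1844a − 496b = −788;  C−A: −1854a − 203b = −685.
Solving gives a = 0.32975, b = 0.36279.
Unit vector along 080° is (sin 80°, cos 80°) = (0.9848, 0.1736).
Slope in that direction = a·(0.9848) + b·(0.1736) = 0.38774.
Apparent dip = arctan|0.38774| = 21.2° (true dip is 26.1°, so apparent ≤ true as expected).

21.2°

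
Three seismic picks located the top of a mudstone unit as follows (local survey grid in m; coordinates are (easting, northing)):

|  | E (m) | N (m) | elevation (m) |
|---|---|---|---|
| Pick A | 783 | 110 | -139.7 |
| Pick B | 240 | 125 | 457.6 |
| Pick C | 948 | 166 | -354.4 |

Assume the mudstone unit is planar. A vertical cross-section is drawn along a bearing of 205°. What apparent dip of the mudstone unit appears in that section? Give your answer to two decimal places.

Two edge vectors: Pick A→Pick B = (-543, 15, 597.3), Pick A→Pick C = (165, 56, -214.7).
Normal n = (Pick A→Pick B) × (Pick A→Pick C) = (-36669.3, -18027.6, -32883).
So ∂z/∂E = −n_x/n_z = −1.11514 and ∂z/∂N = −n_y/n_z = −0.54823.
Unit vector along 205° is (sin 205°, cos 205°) = (-0.4226, -0.9063).
Slope in that direction = a·(-0.4226) + b·(-0.9063) = 0.96815.
Apparent dip = arctan|0.96815| = 44.07° (true dip is 51.2°, so apparent ≤ true as expected).

44.07°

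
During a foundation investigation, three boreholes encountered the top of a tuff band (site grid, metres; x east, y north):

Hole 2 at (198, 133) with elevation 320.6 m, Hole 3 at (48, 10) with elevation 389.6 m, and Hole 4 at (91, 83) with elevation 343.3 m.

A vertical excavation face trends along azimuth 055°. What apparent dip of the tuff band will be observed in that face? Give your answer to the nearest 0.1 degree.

17.1°

Let the plane be z = a·x + b·y + c.
Hole 3−Hole 2: −150a − 123b = 69;  Hole 4−Hole 2: −107a − 50b = 22.7.
Solving gives a = 0.11622, b = −0.70270.
Unit vector along 055° is (sin 55°, cos 55°) = (0.8192, 0.5736).
Slope in that direction = a·(0.8192) + b·(0.5736) = −0.30785.
Apparent dip = arctan|0.30785| = 17.1° (true dip is 35.5°, so apparent ≤ true as expected).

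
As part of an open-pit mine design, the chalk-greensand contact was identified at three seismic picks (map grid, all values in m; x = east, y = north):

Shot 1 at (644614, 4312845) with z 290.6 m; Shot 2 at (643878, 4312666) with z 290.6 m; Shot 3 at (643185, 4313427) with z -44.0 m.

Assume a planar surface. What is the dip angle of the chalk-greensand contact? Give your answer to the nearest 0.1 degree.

Let the plane be z = a·x + b·y + c.
Shot 2−Shot 1: −736a − 179b = 0;  Shot 3−Shot 1: −1429a + 582b = −334.6.
Solving gives a = 0.08755, b = −0.35996.
Gradient magnitude |∇z| = √(a² + b²) = √(0.00766 + 0.12957) = 0.37046.
True dip = arctan(0.37046) = 20.3°, dipping toward NNW (azimuth ≈ 346°).

20.3°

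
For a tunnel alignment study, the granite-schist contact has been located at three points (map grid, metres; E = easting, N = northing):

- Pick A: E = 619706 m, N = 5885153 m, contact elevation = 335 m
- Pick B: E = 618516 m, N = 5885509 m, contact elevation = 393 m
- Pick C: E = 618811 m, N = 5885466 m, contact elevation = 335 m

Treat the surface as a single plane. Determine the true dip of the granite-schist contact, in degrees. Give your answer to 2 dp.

Two edge vectors: Pick A→Pick B = (-1190, 356, 58), Pick A→Pick C = (-895, 313, 0).
Normal n = (Pick A→Pick B) × (Pick A→Pick C) = (-18154, -51910, -53850).
So ∂z/∂E = −n_x/n_z = −0.33712 and ∂z/∂N = −n_y/n_z = −0.96397.
Gradient magnitude |∇z| = √(a² + b²) = √(0.11365 + 0.92925) = 1.02122.
True dip = arctan(1.02122) = 45.60°, dipping toward NNE (azimuth ≈ 019°).

45.60°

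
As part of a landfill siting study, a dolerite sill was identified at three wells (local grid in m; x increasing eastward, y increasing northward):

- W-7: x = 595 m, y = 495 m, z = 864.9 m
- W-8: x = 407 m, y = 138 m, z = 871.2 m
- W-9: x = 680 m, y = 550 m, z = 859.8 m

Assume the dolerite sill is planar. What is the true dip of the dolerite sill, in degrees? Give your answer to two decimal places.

Let the plane be z = a·x + b·y + c.
W-8−W-7: −188a − 357b = 6.3;  W-9−W-7: 85a + 55b = −5.1.
Solving gives a = −0.07369, b = 0.02116.
Gradient magnitude |∇z| = √(a² + b²) = √(0.00543 + 0.00045) = 0.07667.
True dip = arctan(0.07667) = 4.38°, dipping toward ESE (azimuth ≈ 106°).

4.38°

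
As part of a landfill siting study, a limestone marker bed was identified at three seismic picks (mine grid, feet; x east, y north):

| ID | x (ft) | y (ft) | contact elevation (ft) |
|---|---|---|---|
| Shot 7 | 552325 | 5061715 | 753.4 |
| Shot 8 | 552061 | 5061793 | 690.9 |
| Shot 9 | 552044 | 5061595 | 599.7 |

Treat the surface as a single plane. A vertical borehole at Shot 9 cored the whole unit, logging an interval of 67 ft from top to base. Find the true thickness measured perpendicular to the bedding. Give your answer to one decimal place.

Let the plane be z = a·x + b·y + c.
Shot 8−Shot 7: −264a + 78b = −62.5;  Shot 9−Shot 7: −281a − 120b = −153.7.
Solving gives a = 0.36361, b = 0.42939.
|∇z| = √(a²+b²) = 0.56266, so dip δ = arctan(0.56266) = 29.36°.
True thickness = vertical thickness × cos δ = 67 × cos 29.36° = 58.4 ft.

58.4 ft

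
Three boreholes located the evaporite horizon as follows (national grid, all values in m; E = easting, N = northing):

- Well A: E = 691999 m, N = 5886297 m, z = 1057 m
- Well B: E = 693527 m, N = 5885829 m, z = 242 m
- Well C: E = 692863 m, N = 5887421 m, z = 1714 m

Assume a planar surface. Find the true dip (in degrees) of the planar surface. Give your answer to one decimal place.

Two edge vectors: Well A→Well B = (1528, -468, -815), Well A→Well C = (864, 1124, 657).
Normal n = (Well A→Well B) × (Well A→Well C) = (608584, -1708056, 2121824).
So ∂z/∂E = −n_x/n_z = −0.28682 and ∂z/∂N = −n_y/n_z = 0.80499.
Gradient magnitude |∇z| = √(a² + b²) = √(0.08227 + 0.64802) = 0.85457.
True dip = arctan(0.85457) = 40.5°, dipping toward SSE (azimuth ≈ 160°).

40.5°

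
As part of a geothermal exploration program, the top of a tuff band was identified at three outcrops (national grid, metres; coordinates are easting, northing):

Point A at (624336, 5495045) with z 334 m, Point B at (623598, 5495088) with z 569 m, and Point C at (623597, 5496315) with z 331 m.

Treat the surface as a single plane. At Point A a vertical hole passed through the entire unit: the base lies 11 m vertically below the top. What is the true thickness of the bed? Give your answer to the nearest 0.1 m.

10.3 m

Let the plane be z = a·easting + b·northing + c.
Point B−Point A: −738a + 43b = 235;  Point C−Point A: −739a + 1270b = −3.
Solving gives a = −0.32975, b = −0.19424.
|∇z| = √(a²+b²) = 0.38270, so dip δ = arctan(0.38270) = 20.94°.
True thickness = vertical thickness × cos δ = 11 × cos 20.94° = 10.3 m.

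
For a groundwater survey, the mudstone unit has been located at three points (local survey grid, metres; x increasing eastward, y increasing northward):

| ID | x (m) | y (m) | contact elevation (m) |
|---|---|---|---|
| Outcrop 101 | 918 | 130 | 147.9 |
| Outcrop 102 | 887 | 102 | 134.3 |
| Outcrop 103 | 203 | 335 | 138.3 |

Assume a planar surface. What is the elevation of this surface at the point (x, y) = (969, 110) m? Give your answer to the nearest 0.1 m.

Two edge vectors: Outcrop 101→Outcrop 102 = (-31, -28, -13.6), Outcrop 101→Outcrop 103 = (-715, 205, -9.6).
Normal n = (Outcrop 101→Outcrop 102) × (Outcrop 101→Outcrop 103) = (3056.8, 9426.4, -26375).
So ∂z/∂x = −n_x/n_z = 0.11590 and ∂z/∂y = −n_y/n_z = 0.35740.
Intercept c from Outcrop 101: 147.9 − 106.39 − 46.46 = −4.96.
At (969, 110): z = 112.3 + 39.3 − 4.96 = 146.7 m.

146.7 m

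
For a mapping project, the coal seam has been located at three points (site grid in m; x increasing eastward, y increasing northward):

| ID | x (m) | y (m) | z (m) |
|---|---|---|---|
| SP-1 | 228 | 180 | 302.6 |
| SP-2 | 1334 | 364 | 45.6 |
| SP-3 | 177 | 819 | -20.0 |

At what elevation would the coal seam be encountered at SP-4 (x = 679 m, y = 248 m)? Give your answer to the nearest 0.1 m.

Two edge vectors: SP-1→SP-2 = (1106, 184, -257), SP-1→SP-3 = (-51, 639, -322.6).
Normal n = (SP-1→SP-2) × (SP-1→SP-3) = (104864.6, 369902.6, 716118).
So ∂z/∂x = −n_x/n_z = −0.146435 and ∂z/∂y = −n_y/n_z = −0.516539.
Intercept c from SP-1: 302.6 + 33.39 + 92.98 = 428.96.
At (679, 248): z = −99.4 − 128.1 + 428.96 = 201.4 m.

201.4 m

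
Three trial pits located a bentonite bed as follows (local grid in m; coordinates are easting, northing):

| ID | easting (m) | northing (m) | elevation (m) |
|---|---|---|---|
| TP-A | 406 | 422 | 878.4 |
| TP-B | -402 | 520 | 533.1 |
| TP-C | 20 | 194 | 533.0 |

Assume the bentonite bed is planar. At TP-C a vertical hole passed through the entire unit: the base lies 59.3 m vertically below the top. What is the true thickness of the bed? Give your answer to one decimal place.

Two edge vectors: TP-A→TP-B = (-808, 98, -345.3), TP-A→TP-C = (-386, -228, -345.4).
Normal n = (TP-A→TP-B) × (TP-A→TP-C) = (-112577.6, -145797.4, 222052).
So ∂z/∂easting = −n_x/n_z = 0.50699 and ∂z/∂northing = −n_y/n_z = 0.65659.
|∇z| = √(a²+b²) = 0.82955, so dip δ = arctan(0.82955) = 39.68°.
True thickness = vertical thickness × cos δ = 59.3 × cos 39.68° = 45.6 m.

45.6 m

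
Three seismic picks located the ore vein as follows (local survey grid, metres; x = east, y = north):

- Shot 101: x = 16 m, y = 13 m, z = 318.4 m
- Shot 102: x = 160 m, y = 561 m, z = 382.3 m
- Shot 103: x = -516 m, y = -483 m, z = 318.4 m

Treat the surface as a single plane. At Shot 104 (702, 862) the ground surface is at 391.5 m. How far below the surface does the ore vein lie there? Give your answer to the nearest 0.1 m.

Let the plane be z = a·x + b·y + c.
Shot 102−Shot 101: 144a + 548b = 63.9;  Shot 103−Shot 101: −532a − 496b = 0.
Solving gives a = −0.14399, b = 0.15444.
Then c = 318.4 − a·16 − b·13 = 318.70.
At (702, 862): z_contact = −101.08 + 133.13 + 318.70 = 350.74 m.
Depth below ground = 391.5 − 350.74 = 40.8 m.

40.8 m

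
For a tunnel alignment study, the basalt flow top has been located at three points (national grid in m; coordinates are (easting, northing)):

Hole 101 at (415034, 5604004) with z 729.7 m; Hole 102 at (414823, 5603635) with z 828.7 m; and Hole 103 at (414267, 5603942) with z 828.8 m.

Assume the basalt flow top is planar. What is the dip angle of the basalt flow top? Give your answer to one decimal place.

13.1°

Let the plane be z = a·E + b·N + c.
Hole 102−Hole 101: −211a − 369b = 99;  Hole 103−Hole 101: −767a − 62b = 99.1.
Solving gives a = −0.11273, b = −0.20383.
Gradient magnitude |∇z| = √(a² + b²) = √(0.01271 + 0.04155) = 0.23293.
True dip = arctan(0.23293) = 13.1°, dipping toward NNE (azimuth ≈ 029°).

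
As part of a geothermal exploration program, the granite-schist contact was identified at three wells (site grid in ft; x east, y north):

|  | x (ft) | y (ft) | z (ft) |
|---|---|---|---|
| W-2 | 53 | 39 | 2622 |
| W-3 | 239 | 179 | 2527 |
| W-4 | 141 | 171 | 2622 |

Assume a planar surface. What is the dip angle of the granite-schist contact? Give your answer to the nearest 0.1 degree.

50.9°

Let the plane be z = a·x + b·y + c.
W-3−W-2: 186a + 140b = −95;  W-4−W-2: 88a + 132b = 0.
Solving gives a = −1.02518, b = 0.68345.
Gradient magnitude |∇z| = √(a² + b²) = √(1.05099 + 0.46711) = 1.23211.
True dip = arctan(1.23211) = 50.9°, dipping toward ESE (azimuth ≈ 124°).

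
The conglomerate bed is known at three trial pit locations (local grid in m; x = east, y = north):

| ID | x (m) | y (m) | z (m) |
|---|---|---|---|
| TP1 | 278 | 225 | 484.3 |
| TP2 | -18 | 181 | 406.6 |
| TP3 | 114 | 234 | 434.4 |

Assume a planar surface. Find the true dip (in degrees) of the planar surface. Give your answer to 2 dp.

Two edge vectors: TP1→TP2 = (-296, -44, -77.7), TP1→TP3 = (-164, 9, -49.9).
Normal n = (TP1→TP2) × (TP1→TP3) = (2894.9, -2027.6, -9880).
So ∂z/∂x = −n_x/n_z = 0.29301 and ∂z/∂y = −n_y/n_z = −0.20522.
Gradient magnitude |∇z| = √(a² + b²) = √(0.08585 + 0.04212) = 0.35773.
True dip = arctan(0.35773) = 19.68°, dipping toward NW (azimuth ≈ 305°).

19.68°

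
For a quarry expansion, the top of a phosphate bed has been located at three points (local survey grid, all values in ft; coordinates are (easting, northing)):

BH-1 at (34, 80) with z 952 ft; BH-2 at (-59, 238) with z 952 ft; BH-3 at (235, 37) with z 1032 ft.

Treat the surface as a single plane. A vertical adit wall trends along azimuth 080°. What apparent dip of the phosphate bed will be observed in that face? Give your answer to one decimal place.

Let the plane be z = a·E + b·N + c.
BH-2−BH-1: −93a + 158b = 0;  BH-3−BH-1: 201a − 43b = 80.
Solving gives a = 0.45535, b = 0.26802.
Unit vector along 080° is (sin 80°, cos 80°) = (0.9848, 0.1736).
Slope in that direction = a·(0.9848) + b·(0.1736) = 0.49497.
Apparent dip = arctan|0.49497| = 26.3° (true dip is 27.9°, so apparent ≤ true as expected).

26.3°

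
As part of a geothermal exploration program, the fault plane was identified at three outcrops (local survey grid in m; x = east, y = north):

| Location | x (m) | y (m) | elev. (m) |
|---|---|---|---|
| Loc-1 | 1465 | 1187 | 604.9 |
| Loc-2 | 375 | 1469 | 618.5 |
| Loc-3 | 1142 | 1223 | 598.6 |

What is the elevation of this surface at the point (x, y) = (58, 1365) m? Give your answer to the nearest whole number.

582 m

Two edge vectors: Loc-1→Loc-2 = (-1090, 282, 13.6), Loc-1→Loc-3 = (-323, 36, -6.3).
Normal n = (Loc-1→Loc-2) × (Loc-1→Loc-3) = (-2266.2, -11259.8, 51846).
So ∂z/∂x = −n_x/n_z = 0.04371 and ∂z/∂y = −n_y/n_z = 0.21718.
Intercept c from Loc-1: 604.9 − 64.04 − 257.79 = 283.07.
At (58, 1365): z = 2.5 + 296.4 + 283.07 = 582.1 m.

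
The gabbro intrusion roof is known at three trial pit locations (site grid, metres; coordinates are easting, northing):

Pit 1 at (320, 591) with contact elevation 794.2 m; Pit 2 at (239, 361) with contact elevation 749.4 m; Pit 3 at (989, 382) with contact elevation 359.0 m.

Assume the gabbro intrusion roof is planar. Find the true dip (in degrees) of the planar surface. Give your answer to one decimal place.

33.2°

Two edge vectors: Pit 1→Pit 2 = (-81, -230, -44.8), Pit 1→Pit 3 = (669, -209, -435.2).
Normal n = (Pit 1→Pit 2) × (Pit 1→Pit 3) = (90732.8, -65222.4, 170799).
So ∂z/∂easting = −n_x/n_z = −0.53123 and ∂z/∂northing = −n_y/n_z = 0.38187.
Gradient magnitude |∇z| = √(a² + b²) = √(0.28220 + 0.14582) = 0.65423.
True dip = arctan(0.65423) = 33.2°, dipping toward SE (azimuth ≈ 126°).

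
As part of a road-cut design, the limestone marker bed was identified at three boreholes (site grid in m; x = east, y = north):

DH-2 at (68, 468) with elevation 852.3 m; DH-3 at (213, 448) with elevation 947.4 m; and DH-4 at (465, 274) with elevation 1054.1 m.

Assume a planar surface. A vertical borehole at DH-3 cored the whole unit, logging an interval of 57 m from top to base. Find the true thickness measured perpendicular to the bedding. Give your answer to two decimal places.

Two edge vectors: DH-2→DH-3 = (145, -20, 95.1), DH-2→DH-4 = (397, -194, 201.8).
Normal n = (DH-2→DH-3) × (DH-2→DH-4) = (14413.4, 8493.7, -20190).
So ∂z/∂x = −n_x/n_z = 0.71389 and ∂z/∂y = −n_y/n_z = 0.42069.
|∇z| = √(a²+b²) = 0.82862, so dip δ = arctan(0.82862) = 39.65°.
True thickness = vertical thickness × cos δ = 57 × cos 39.65° = 43.89 m.

43.89 m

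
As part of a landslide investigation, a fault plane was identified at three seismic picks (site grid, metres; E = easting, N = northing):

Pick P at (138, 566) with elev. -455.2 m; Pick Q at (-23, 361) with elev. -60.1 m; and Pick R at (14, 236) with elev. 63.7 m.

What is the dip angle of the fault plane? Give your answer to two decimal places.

56.63°

Let the plane be z = a·E + b·N + c.
Pick Q−Pick P: −161a − 205b = 395.1;  Pick R−Pick P: −124a − 330b = 518.9.
Solving gives a = −0.86642, b = −1.24686.
Gradient magnitude |∇z| = √(a² + b²) = √(0.75068 + 1.55466) = 1.51834.
True dip = arctan(1.51834) = 56.63°, dipping toward NE (azimuth ≈ 035°).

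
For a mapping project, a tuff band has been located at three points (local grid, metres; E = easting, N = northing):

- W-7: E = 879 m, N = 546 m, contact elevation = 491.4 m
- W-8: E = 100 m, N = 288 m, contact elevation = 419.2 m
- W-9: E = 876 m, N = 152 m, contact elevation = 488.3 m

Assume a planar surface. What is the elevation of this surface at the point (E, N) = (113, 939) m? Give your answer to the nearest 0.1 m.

425.0 m

Two edge vectors: W-7→W-8 = (-779, -258, -72.2), W-7→W-9 = (-3, -394, -3.1).
Normal n = (W-7→W-8) × (W-7→W-9) = (-27647, -2198.3, 306152).
So ∂z/∂E = −n_x/n_z = 0.09030 and ∂z/∂N = −n_y/n_z = 0.00718.
Intercept c from W-7: 491.4 − 79.38 − 3.92 = 408.10.
At (113, 939): z = 10.2 + 6.7 + 408.10 = 425.0 m.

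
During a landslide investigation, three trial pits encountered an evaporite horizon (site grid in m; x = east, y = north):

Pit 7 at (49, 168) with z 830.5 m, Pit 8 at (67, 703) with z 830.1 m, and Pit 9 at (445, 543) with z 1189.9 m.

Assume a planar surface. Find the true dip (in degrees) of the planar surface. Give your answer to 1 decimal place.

Let the plane be z = a·x + b·y + c.
Pit 8−Pit 7: 18a + 535b = −0.4;  Pit 9−Pit 7: 396a + 375b = 359.4.
Solving gives a = 0.93817, b = −0.03231.
Gradient magnitude |∇z| = √(a² + b²) = √(0.88017 + 0.00104) = 0.93873.
True dip = arctan(0.93873) = 43.2°, dipping toward W (azimuth ≈ 272°).

43.2°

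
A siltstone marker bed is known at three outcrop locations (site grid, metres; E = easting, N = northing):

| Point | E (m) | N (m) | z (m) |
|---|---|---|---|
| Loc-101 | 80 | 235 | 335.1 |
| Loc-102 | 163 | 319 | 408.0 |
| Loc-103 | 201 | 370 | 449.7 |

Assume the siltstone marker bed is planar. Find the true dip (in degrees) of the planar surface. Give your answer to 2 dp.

34.80°

Let the plane be z = a·E + b·N + c.
Loc-102−Loc-101: 83a + 84b = 72.9;  Loc-103−Loc-101: 121a + 135b = 114.6.
Solving gives a = 0.20663, b = 0.66369.
Gradient magnitude |∇z| = √(a² + b²) = √(0.04270 + 0.44048) = 0.69511.
True dip = arctan(0.69511) = 34.80°, dipping toward SSW (azimuth ≈ 197°).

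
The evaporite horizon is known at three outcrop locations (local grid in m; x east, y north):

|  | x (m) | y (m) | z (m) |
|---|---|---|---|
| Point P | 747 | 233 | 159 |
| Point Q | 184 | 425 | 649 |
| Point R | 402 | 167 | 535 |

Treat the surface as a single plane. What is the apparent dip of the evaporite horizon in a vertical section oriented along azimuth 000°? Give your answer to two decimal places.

Let the plane be z = a·x + b·y + c.
Point Q−Point P: −563a + 192b = 490;  Point R−Point P: −345a − 66b = 376.
Solving gives a = −1.01097, b = −0.41237.
Unit vector along 000° is (sin 0°, cos 0°) = (0.0000, 1.0000).
Slope in that direction = a·(0.0000) + b·(1.0000) = −0.41237.
Apparent dip = arctan|0.41237| = 22.41° (true dip is 47.5°, so apparent ≤ true as expected).

22.41°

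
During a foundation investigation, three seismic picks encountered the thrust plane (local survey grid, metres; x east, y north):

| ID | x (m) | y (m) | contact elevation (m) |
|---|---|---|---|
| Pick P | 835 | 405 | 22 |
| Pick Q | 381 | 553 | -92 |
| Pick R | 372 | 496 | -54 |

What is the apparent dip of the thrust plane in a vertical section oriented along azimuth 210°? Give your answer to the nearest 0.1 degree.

Two edge vectors: Pick P→Pick Q = (-454, 148, -114), Pick P→Pick R = (-463, 91, -76).
Normal n = (Pick P→Pick Q) × (Pick P→Pick R) = (-874, 18278, 27210).
So ∂z/∂x = −n_x/n_z = 0.03212 and ∂z/∂y = −n_y/n_z = −0.67174.
Unit vector along 210° is (sin 210°, cos 210°) = (-0.5000, -0.8660).
Slope in that direction = a·(-0.5000) + b·(-0.8660) = 0.56568.
Apparent dip = arctan|0.56568| = 29.5° (true dip is 33.9°, so apparent ≤ true as expected).

29.5°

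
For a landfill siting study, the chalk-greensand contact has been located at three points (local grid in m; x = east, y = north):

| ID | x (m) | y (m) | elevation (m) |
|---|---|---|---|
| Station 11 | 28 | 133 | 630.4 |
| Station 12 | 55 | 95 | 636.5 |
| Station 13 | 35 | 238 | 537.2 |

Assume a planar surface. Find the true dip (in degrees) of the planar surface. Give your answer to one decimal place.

Two edge vectors: Station 11→Station 12 = (27, -38, 6.1), Station 11→Station 13 = (7, 105, -93.2).
Normal n = (Station 11→Station 12) × (Station 11→Station 13) = (2901.1, 2559.1, 3101).
So ∂z/∂x = −n_x/n_z = −0.93554 and ∂z/∂y = −n_y/n_z = −0.82525.
Gradient magnitude |∇z| = √(a² + b²) = √(0.87523 + 0.68104) = 1.24750.
True dip = arctan(1.24750) = 51.3°, dipping toward NE (azimuth ≈ 049°).

51.3°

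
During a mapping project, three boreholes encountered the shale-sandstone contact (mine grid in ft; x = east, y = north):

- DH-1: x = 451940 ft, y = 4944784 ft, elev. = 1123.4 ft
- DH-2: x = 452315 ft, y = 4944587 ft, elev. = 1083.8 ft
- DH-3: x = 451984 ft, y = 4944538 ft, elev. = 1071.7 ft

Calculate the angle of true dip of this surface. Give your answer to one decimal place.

11.9°

Let the plane be z = a·x + b·y + c.
DH-2−DH-1: 375a − 197b = −39.6;  DH-3−DH-1: 44a − 246b = −51.7.
Solving gives a = 0.00530, b = 0.21111.
Gradient magnitude |∇z| = √(a² + b²) = √(0.00003 + 0.04457) = 0.21118.
True dip = arctan(0.21118) = 11.9°, dipping toward S (azimuth ≈ 181°).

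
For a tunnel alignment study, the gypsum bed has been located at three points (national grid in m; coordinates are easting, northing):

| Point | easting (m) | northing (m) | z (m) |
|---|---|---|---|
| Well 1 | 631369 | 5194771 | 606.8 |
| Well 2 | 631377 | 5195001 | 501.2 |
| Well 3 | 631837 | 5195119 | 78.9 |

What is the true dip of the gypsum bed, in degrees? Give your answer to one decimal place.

42.5°

Let the plane be z = a·easting + b·northing + c.
Well 2−Well 1: 8a + 230b = −105.6;  Well 3−Well 1: 468a + 348b = −527.9.
Solving gives a = −0.80747, b = −0.43104.
Gradient magnitude |∇z| = √(a² + b²) = √(0.65201 + 0.18580) = 0.91532.
True dip = arctan(0.91532) = 42.5°, dipping toward ENE (azimuth ≈ 062°).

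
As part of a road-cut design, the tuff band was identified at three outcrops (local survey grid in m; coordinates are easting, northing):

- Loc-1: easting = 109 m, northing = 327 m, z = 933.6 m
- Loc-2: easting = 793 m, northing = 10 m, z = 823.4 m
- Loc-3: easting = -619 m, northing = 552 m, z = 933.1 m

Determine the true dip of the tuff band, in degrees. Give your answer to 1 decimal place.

47.7°

Let the plane be z = a·easting + b·northing + c.
Loc-2−Loc-1: 684a − 317b = −110.2;  Loc-3−Loc-1: −728a + 225b = −0.5.
Solving gives a = 0.32459, b = 1.04802.
Gradient magnitude |∇z| = √(a² + b²) = √(0.10536 + 1.09835) = 1.09714.
True dip = arctan(1.09714) = 47.7°, dipping toward SSW (azimuth ≈ 197°).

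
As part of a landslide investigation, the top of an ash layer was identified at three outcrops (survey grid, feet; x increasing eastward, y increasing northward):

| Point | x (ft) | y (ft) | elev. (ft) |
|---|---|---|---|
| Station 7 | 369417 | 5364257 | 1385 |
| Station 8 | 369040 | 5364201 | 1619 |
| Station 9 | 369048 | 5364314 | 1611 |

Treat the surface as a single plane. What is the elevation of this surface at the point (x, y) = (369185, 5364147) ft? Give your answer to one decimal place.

Two edge vectors: Station 7→Station 8 = (-377, -56, 234), Station 7→Station 9 = (-369, 57, 226).
Normal n = (Station 7→Station 8) × (Station 7→Station 9) = (-25994, -1144, -42153).
So ∂z/∂x = −n_x/n_z = −0.616658364 and ∂z/∂y = −n_y/n_z = −0.027139231.
Intercept c from Station 7: 1385 + 227804.08 + 145581.81 = 374770.89.
At (369185, 5364147): z = −227661.0 − 145578.8 + 374770.89 = 1531.1 ft.

1531.1 ft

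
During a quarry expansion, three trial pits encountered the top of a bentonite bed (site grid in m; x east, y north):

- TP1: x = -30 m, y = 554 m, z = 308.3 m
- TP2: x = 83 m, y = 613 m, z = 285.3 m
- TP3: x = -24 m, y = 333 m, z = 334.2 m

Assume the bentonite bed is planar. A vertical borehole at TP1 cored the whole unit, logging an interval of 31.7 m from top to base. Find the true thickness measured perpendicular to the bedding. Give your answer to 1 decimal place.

Two edge vectors: TP1→TP2 = (113, 59, -23), TP1→TP3 = (6, -221, 25.9).
Normal n = (TP1→TP2) × (TP1→TP3) = (-3554.9, -3064.7, -25327).
So ∂z/∂x = −n_x/n_z = −0.14036 and ∂z/∂y = −n_y/n_z = −0.12101.
|∇z| = √(a²+b²) = 0.18532, so dip δ = arctan(0.18532) = 10.50°.
True thickness = vertical thickness × cos δ = 31.7 × cos 10.50° = 31.2 m.

31.2 m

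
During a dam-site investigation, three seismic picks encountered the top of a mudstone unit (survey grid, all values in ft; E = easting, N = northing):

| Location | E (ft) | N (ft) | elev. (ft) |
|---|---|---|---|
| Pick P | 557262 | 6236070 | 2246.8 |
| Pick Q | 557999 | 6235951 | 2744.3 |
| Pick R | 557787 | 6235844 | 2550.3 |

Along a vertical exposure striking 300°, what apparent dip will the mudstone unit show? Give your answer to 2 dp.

24.46°

Let the plane be z = a·E + b·N + c.
Pick Q−Pick P: 737a − 119b = 497.5;  Pick R−Pick P: 525a − 226b = 303.5.
Solving gives a = 0.73322, b = 0.36035.
Unit vector along 300° is (sin 300°, cos 300°) = (-0.8660, 0.5000).
Slope in that direction = a·(-0.8660) + b·(0.5000) = −0.45481.
Apparent dip = arctan|0.45481| = 24.46° (true dip is 39.2°, so apparent ≤ true as expected).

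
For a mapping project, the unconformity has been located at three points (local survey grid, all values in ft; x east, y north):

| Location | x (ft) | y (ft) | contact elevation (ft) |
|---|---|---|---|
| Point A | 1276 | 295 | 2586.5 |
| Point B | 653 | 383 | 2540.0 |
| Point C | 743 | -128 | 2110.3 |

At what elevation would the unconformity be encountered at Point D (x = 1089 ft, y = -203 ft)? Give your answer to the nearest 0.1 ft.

2113.2 ft

Let the plane be z = a·x + b·y + c.
Point B−Point A: −623a + 88b = −46.5;  Point C−Point A: −533a − 423b = −476.2.
Solving gives a = 0.198352, b = 0.875835.
Then c = 2586.5 − a·1276 − b·295 = 2075.03.
At (1089, -203): z = 216.0 − 177.8 + 2075.03 = 2113.2 ft.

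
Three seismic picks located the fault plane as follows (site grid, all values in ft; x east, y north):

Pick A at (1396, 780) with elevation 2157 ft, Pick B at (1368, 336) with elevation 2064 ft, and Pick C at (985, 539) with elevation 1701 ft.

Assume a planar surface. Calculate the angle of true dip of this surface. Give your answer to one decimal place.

46.0°

Let the plane be z = a·x + b·y + c.
Pick B−Pick A: −28a − 444b = −93;  Pick C−Pick A: −411a − 241b = −456.
Solving gives a = 1.02455, b = 0.14485.
Gradient magnitude |∇z| = √(a² + b²) = √(1.04971 + 0.02098) = 1.03474.
True dip = arctan(1.03474) = 46.0°, dipping toward W (azimuth ≈ 262°).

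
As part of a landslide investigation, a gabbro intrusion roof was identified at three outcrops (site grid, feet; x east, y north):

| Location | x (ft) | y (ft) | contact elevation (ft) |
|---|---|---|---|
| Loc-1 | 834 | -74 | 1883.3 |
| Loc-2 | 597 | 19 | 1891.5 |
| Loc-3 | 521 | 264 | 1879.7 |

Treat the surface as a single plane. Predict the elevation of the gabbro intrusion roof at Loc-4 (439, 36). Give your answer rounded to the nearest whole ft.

1900 ft

Two edge vectors: Loc-1→Loc-2 = (-237, 93, 8.2), Loc-1→Loc-3 = (-313, 338, -3.6).
Normal n = (Loc-1→Loc-2) × (Loc-1→Loc-3) = (-3106.4, -3419.8, -50997).
So ∂z/∂x = −n_x/n_z = −0.06091 and ∂z/∂y = −n_y/n_z = −0.06706.
Intercept c from Loc-1: 1883.3 + 50.80 − 4.96 = 1929.14.
At (439, 36): z = −26.7 − 2.4 + 1929.14 = 1900.0 ft.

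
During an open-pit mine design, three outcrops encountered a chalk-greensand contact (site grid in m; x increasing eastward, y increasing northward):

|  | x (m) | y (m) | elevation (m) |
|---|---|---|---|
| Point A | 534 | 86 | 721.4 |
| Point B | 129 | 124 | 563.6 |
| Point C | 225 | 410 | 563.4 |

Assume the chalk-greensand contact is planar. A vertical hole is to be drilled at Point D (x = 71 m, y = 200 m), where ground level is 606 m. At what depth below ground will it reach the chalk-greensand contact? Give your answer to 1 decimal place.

Let the plane be z = a·x + b·y + c.
Point B−Point A: −405a + 38b = −157.8;  Point C−Point A: −309a + 324b = −158.
Solving gives a = 0.37767, b = −0.12747.
Then c = 721.4 − a·534 − b·86 = 530.69.
At (71, 200): z_contact = 26.81 − 25.49 + 530.69 = 532.01 m.
Depth below ground = 606 − 532.01 = 74.0 m.

74.0 m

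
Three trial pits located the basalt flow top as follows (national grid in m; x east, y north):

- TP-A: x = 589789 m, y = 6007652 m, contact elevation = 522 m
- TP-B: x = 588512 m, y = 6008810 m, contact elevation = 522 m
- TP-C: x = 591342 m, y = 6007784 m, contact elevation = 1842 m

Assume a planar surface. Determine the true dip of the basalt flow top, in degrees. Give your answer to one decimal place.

Let the plane be z = a·x + b·y + c.
TP-B−TP-A: −1277a + 1158b = 0;  TP-C−TP-A: 1553a + 132b = 1320.
Solving gives a = 0.77713, b = 0.85699.
Gradient magnitude |∇z| = √(a² + b²) = √(0.60393 + 0.73443) = 1.15687.
True dip = arctan(1.15687) = 49.2°, dipping toward SW (azimuth ≈ 222°).

49.2°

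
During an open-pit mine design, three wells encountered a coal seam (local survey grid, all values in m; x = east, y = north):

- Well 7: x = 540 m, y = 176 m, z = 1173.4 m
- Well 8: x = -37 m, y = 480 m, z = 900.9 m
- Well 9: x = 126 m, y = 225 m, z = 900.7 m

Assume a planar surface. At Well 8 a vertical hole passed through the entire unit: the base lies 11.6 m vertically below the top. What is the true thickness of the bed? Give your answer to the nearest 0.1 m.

8.9 m

Let the plane be z = a·x + b·y + c.
Well 8−Well 7: −577a + 304b = −272.5;  Well 9−Well 7: −414a + 49b = −272.7.
Solving gives a = 0.71271, b = 0.45636.
|∇z| = √(a²+b²) = 0.84630, so dip δ = arctan(0.84630) = 40.24°.
True thickness = vertical thickness × cos δ = 11.6 × cos 40.24° = 8.9 m.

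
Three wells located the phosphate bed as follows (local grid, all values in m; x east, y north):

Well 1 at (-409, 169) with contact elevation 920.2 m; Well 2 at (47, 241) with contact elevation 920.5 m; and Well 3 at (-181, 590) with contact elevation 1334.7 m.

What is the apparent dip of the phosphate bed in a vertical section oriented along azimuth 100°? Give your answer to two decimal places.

Two edge vectors: Well 1→Well 2 = (456, 72, 0.3), Well 1→Well 3 = (228, 421, 414.5).
Normal n = (Well 1→Well 2) × (Well 1→Well 3) = (29717.7, -188943.6, 175560).
So ∂z/∂x = −n_x/n_z = −0.16927 and ∂z/∂y = −n_y/n_z = 1.07623.
Unit vector along 100° is (sin 100°, cos 100°) = (0.9848, -0.1736).
Slope in that direction = a·(0.9848) + b·(-0.1736) = −0.35359.
Apparent dip = arctan|0.35359| = 19.47° (true dip is 47.5°, so apparent ≤ true as expected).

19.47°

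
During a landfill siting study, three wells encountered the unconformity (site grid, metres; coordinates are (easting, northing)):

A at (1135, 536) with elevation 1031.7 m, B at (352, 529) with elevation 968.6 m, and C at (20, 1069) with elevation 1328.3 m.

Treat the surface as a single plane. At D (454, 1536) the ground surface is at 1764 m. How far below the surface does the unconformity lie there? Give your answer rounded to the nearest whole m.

Let the plane be z = a·E + b·N + c.
B−A: −783a − 7b = −63.1;  C−A: −1115a + 533b = 296.6.
Solving gives a = 0.07422, b = 0.71175.
Then c = 1031.7 − a·1135 − b·536 = 565.96.
At (454, 1536): z_contact = 33.7 + 1093.2 + 565.96 = 1692.9 m.
Depth below ground = 1764 − 1692.9 = 71 m.

71 m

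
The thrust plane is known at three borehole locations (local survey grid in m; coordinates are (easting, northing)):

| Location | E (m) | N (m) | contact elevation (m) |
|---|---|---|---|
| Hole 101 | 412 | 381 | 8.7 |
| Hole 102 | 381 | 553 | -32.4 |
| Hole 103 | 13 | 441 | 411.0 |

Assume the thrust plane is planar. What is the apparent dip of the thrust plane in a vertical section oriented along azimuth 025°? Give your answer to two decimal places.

40.21°

Let the plane be z = a·E + b·N + c.
Hole 102−Hole 101: −31a + 172b = −41.1;  Hole 103−Hole 101: −399a + 60b = 402.3.
Solving gives a = −1.07329, b = −0.43240.
Unit vector along 025° is (sin 25°, cos 25°) = (0.4226, 0.9063).
Slope in that direction = a·(0.4226) + b·(0.9063) = −0.84548.
Apparent dip = arctan|0.84548| = 40.21° (true dip is 49.2°, so apparent ≤ true as expected).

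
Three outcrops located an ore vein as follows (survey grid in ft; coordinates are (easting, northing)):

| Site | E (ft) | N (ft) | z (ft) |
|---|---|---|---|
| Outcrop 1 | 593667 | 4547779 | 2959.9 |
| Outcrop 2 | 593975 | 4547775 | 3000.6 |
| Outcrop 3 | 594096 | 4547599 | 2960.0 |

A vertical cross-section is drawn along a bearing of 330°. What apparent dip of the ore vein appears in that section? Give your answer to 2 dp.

12.01°

Let the plane be z = a·E + b·N + c.
Outcrop 2−Outcrop 1: 308a − 4b = 40.7;  Outcrop 3−Outcrop 1: 429a − 180b = 0.1.
Solving gives a = 0.13636, b = 0.32443.
Unit vector along 330° is (sin 330°, cos 330°) = (-0.5000, 0.8660).
Slope in that direction = a·(-0.5000) + b·(0.8660) = 0.21278.
Apparent dip = arctan|0.21278| = 12.01° (true dip is 19.4°, so apparent ≤ true as expected).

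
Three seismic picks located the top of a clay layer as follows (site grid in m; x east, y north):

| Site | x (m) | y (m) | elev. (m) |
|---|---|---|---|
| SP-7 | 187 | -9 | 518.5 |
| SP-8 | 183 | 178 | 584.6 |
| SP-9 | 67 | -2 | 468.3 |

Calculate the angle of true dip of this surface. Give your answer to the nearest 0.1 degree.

29.7°

Let the plane be z = a·x + b·y + c.
SP-8−SP-7: −4a + 187b = 66.1;  SP-9−SP-7: −120a + 7b = −50.2.
Solving gives a = 0.43950, b = 0.36288.
Gradient magnitude |∇z| = √(a² + b²) = √(0.19316 + 0.13168) = 0.56995.
True dip = arctan(0.56995) = 29.7°, dipping toward SW (azimuth ≈ 230°).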